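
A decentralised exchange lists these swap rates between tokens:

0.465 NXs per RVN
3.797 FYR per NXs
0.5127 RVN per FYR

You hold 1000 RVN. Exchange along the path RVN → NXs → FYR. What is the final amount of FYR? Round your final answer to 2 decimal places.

1000 RVN × 0.465 = 465 NXs
465 NXs × 3.797 = 1765.605 FYR

1765.61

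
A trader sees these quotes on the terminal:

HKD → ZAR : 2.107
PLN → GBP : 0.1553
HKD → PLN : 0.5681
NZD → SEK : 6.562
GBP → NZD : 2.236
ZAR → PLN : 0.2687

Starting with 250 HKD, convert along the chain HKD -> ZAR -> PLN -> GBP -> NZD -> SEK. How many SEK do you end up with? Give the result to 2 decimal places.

250 HKD × 2.107 = 526.75 ZAR
526.75 ZAR × 0.2687 = 141.537725 PLN
141.537725 PLN × 0.1553 = 21.9808086925 GBP
21.9808086925 GBP × 2.236 = 49.14908823643 NZD
49.14908823643 NZD × 6.562 = 322.51631700745366 SEK

322.52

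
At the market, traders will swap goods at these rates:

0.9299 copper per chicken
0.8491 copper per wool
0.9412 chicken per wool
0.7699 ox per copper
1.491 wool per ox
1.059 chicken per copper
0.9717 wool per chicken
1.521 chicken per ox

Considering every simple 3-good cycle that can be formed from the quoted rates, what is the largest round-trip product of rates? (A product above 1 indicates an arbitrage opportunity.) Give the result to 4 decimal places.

1.0889

chicken→copper→ox→chicken: 0.9299 × 0.7699 × 1.521 = 1.08893
copper→ox→wool→copper: 0.7699 × 1.491 × 0.8491 = 0.97470
chicken→wool→copper→chicken: 0.9717 × 0.8491 × 1.059 = 0.87375
Maximum is chicken→copper→ox→chicken at 1.0889; arbitrage exists.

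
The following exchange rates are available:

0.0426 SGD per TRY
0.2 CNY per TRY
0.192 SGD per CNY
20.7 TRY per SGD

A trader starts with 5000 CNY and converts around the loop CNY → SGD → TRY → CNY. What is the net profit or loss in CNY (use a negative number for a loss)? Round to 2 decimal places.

5000 CNY × 0.192 = 960 SGD
960 SGD × 20.7 = 19872 TRY
19872 TRY × 0.2 = 3974.4 CNY
Net change: 3974.4 − 5000 = -1025.6 CNY

-1025.60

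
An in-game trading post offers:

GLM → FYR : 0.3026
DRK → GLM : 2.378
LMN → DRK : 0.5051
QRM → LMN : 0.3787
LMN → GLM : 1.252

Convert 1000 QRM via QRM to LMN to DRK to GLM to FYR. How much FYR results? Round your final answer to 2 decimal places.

137.64

1000 QRM × 0.3787 = 378.7 LMN
378.7 LMN × 0.5051 = 191.28137 DRK
191.28137 DRK × 2.378 = 454.86709786 GLM
454.86709786 GLM × 0.3026 = 137.642783812436 FYR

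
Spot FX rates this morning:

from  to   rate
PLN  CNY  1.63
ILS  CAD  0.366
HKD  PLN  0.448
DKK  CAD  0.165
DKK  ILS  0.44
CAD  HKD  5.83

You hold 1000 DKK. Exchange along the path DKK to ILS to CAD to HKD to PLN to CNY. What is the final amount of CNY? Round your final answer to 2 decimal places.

1000 DKK × 0.44 = 440 ILS
440 ILS × 0.366 = 161.04 CAD
161.04 CAD × 5.83 = 938.8632 HKD
938.8632 HKD × 0.448 = 420.6107136 PLN
420.6107136 PLN × 1.63 = 685.595463168 CNY

685.60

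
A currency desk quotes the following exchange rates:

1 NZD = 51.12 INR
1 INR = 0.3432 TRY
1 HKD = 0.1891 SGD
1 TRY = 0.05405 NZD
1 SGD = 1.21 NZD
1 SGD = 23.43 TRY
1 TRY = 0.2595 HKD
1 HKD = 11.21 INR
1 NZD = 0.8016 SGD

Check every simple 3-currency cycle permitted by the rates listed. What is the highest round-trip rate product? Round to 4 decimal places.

1.1497

HKD→SGD→TRY→HKD: 0.1891 × 23.43 × 0.2595 = 1.14974
NZD→SGD→TRY→NZD: 0.8016 × 23.43 × 0.05405 = 1.01514
INR→TRY→HKD→INR: 0.3432 × 0.2595 × 11.21 = 0.99837
INR→TRY→NZD→INR: 0.3432 × 0.05405 × 51.12 = 0.94827
Maximum is HKD→SGD→TRY→HKD at 1.1497; arbitrage exists.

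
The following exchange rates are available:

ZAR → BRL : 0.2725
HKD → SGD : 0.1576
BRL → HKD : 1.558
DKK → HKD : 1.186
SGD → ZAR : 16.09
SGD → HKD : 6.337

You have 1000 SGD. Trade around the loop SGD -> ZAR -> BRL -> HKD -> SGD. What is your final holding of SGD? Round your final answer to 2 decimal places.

1076.58

1000 SGD × 16.09 = 16090 ZAR
16090 ZAR × 0.2725 = 4384.525 BRL
4384.525 BRL × 1.558 = 6831.08995 HKD
6831.08995 HKD × 0.1576 = 1076.57977612 SGD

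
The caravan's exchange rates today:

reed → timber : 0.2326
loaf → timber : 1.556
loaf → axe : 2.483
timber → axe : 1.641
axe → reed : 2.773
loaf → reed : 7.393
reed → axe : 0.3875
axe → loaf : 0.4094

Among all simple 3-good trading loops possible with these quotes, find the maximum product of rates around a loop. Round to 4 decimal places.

1.1728

loaf→reed→axe→loaf: 7.393 × 0.3875 × 0.4094 = 1.17284
axe→reed→timber→axe: 2.773 × 0.2326 × 1.641 = 1.05844
loaf→timber→axe→loaf: 1.556 × 1.641 × 0.4094 = 1.04536
Maximum is loaf→reed→axe→loaf at 1.1728; arbitrage exists.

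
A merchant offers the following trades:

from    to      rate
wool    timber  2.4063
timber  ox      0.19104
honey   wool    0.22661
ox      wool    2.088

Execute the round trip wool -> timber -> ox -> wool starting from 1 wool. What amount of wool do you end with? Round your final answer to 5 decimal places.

1 wool × 2.4063 = 2.4063 timber
2.4063 timber × 0.19104 = 0.459699552 ox
0.459699552 ox × 2.088 = 0.959852664576 wool

0.95985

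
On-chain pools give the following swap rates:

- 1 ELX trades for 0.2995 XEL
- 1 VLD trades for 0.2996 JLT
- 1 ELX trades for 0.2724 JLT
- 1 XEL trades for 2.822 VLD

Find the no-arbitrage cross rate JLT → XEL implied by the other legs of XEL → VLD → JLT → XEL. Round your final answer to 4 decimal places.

1.1828

Known legs of the cycle: 2.822 × 0.2996 = 0.8454712
For no arbitrage the full-cycle product must be 1, so the missing rate is 1 / 0.8454712 ≈ 1.182772.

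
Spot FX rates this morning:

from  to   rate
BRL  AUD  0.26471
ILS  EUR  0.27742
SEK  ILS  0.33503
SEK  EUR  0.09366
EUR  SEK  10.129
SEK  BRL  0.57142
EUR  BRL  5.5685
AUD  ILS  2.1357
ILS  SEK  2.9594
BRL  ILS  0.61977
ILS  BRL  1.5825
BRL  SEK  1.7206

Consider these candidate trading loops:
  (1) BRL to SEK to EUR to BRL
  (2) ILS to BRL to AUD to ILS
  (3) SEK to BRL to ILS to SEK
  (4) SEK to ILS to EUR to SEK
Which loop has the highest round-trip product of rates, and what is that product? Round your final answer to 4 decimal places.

(1) 1.7206 × 0.09366 × 5.5685 = 0.89737
(2) 1.5825 × 0.26471 × 2.1357 = 0.89465
(3) 0.57142 × 0.61977 × 2.9594 = 1.04807
(4) 0.33503 × 0.27742 × 10.129 = 0.94143
Highest is cycle (3) at 1.0481 (>1, arbitrage).

1.0481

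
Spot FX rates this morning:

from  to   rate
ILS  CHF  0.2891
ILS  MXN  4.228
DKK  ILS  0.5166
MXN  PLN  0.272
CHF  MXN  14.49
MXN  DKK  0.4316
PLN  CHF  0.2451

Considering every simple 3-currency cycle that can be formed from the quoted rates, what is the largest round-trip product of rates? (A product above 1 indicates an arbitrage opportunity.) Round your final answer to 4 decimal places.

MXN→PLN→CHF→MXN: 0.272 × 0.2451 × 14.49 = 0.96601
MXN→DKK→ILS→MXN: 0.4316 × 0.5166 × 4.228 = 0.94269
Maximum is MXN→PLN→CHF→MXN at 0.9660; no arbitrage — every cycle loses value.

0.9660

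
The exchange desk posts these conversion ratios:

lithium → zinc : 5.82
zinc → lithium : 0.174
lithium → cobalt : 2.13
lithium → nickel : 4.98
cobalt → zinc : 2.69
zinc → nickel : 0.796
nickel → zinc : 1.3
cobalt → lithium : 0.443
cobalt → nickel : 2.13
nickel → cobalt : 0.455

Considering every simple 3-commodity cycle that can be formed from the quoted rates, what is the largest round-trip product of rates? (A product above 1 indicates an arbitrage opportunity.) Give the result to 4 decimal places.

lithium→nickel→zinc→lithium: 4.98 × 1.3 × 0.174 = 1.12648
cobalt→lithium→nickel→cobalt: 0.443 × 4.98 × 0.455 = 1.00379
cobalt→zinc→lithium→cobalt: 2.69 × 0.174 × 2.13 = 0.99697
cobalt→zinc→nickel→cobalt: 2.69 × 0.796 × 0.455 = 0.97426
Maximum is lithium→nickel→zinc→lithium at 1.1265; arbitrage exists.

1.1265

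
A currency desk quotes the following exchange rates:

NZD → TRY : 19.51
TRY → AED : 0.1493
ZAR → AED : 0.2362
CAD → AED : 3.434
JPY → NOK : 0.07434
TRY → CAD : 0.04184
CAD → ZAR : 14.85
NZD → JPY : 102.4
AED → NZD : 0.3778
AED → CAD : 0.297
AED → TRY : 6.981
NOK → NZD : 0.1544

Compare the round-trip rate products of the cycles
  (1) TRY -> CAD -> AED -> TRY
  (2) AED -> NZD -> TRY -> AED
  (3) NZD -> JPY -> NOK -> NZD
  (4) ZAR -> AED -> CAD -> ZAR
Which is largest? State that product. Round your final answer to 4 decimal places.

1.1754

(1) 0.04184 × 3.434 × 6.981 = 1.00302
(2) 0.3778 × 19.51 × 0.1493 = 1.10047
(3) 102.4 × 0.07434 × 0.1544 = 1.17536
(4) 0.2362 × 0.297 × 14.85 = 1.04175
Highest is cycle (3) at 1.1754 (>1, arbitrage).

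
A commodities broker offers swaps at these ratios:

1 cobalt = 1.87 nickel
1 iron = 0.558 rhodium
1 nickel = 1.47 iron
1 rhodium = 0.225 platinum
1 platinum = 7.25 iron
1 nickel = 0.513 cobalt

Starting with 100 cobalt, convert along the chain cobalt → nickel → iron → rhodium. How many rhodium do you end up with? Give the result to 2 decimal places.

153.39

100 cobalt × 1.87 = 187 nickel
187 nickel × 1.47 = 274.89 iron
274.89 iron × 0.558 = 153.38862 rhodium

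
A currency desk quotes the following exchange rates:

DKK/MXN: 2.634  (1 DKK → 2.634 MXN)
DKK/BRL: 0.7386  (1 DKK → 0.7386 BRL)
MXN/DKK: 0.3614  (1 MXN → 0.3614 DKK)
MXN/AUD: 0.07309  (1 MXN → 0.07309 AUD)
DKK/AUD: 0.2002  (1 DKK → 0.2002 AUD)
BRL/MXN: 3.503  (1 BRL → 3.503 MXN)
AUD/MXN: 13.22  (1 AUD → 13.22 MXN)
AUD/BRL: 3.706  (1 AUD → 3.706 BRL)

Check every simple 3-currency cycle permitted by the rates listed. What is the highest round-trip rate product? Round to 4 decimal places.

0.9565

MXN→DKK→AUD→MXN: 0.3614 × 0.2002 × 13.22 = 0.95650
MXN→AUD→BRL→MXN: 0.07309 × 3.706 × 3.503 = 0.94886
MXN→DKK→BRL→MXN: 0.3614 × 0.7386 × 3.503 = 0.93506
Maximum is MXN→DKK→AUD→MXN at 0.9565; no arbitrage — every cycle loses value.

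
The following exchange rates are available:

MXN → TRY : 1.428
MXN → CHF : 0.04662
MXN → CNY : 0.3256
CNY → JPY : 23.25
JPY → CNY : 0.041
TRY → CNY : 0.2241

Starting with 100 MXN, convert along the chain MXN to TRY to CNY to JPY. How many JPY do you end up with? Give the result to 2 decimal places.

100 MXN × 1.428 = 142.8 TRY
142.8 TRY × 0.2241 = 32.00148 CNY
32.00148 CNY × 23.25 = 744.03441 JPY

744.03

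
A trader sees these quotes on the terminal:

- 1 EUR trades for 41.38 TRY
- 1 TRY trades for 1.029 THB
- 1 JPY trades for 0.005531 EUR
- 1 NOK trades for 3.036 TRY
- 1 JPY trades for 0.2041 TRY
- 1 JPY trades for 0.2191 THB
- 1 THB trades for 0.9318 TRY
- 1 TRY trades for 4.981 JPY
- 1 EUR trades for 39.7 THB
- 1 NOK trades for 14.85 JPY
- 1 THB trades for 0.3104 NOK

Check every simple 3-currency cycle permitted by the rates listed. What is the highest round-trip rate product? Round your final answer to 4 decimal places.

1.1400

JPY→EUR→TRY→JPY: 0.005531 × 41.38 × 4.981 = 1.14002
THB→TRY→JPY→THB: 0.9318 × 4.981 × 0.2191 = 1.01691
THB→NOK→JPY→THB: 0.3104 × 14.85 × 0.2191 = 1.00993
THB→NOK→TRY→THB: 0.3104 × 3.036 × 1.029 = 0.96970
Maximum is JPY→EUR→TRY→JPY at 1.1400; arbitrage exists.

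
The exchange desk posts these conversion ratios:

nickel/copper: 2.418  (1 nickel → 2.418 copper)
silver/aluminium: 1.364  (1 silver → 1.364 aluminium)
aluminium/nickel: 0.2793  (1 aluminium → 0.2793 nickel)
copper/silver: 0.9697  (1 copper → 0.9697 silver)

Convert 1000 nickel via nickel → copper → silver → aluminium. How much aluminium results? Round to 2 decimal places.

3198.22

1000 nickel × 2.418 = 2418 copper
2418 copper × 0.9697 = 2344.7346 silver
2344.7346 silver × 1.364 = 3198.2179944 aluminium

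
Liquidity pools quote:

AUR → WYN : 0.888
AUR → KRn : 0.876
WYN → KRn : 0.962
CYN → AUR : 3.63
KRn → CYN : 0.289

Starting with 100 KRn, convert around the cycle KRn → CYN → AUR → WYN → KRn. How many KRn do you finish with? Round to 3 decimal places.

100 KRn × 0.289 = 28.9 CYN
28.9 CYN × 3.63 = 104.907 AUR
104.907 AUR × 0.888 = 93.157416 WYN
93.157416 WYN × 0.962 = 89.617434192 KRn

89.617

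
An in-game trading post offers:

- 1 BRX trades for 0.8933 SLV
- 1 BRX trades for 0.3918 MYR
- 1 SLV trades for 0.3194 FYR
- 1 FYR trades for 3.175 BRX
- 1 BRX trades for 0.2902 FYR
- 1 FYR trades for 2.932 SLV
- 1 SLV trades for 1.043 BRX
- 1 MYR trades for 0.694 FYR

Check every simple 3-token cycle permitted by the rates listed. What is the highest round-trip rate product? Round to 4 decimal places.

0.9059

FYR→BRX→SLV→FYR: 3.175 × 0.8933 × 0.3194 = 0.90589
FYR→SLV→BRX→FYR: 2.932 × 1.043 × 0.2902 = 0.88745
FYR→BRX→MYR→FYR: 3.175 × 0.3918 × 0.694 = 0.86331
Maximum is FYR→BRX→SLV→FYR at 0.9059; no arbitrage — every cycle loses value.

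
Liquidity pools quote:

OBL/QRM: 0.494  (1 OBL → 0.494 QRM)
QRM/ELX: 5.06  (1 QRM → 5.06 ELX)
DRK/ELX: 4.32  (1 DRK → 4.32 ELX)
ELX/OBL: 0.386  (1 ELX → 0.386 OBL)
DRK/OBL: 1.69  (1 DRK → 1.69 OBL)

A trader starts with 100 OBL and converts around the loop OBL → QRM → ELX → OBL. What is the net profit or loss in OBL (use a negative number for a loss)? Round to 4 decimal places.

-3.5139

100 OBL × 0.494 = 49.4 QRM
49.4 QRM × 5.06 = 249.964 ELX
249.964 ELX × 0.386 = 96.486104 OBL
Net change: 96.486104 − 100 = -3.513896 OBL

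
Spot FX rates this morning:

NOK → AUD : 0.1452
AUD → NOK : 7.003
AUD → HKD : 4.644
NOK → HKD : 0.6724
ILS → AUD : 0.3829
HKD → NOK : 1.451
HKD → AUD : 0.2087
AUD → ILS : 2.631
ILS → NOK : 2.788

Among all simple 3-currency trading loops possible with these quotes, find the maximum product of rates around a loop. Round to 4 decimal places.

NOK→AUD→ILS→NOK: 0.1452 × 2.631 × 2.788 = 1.06508
NOK→HKD→AUD→NOK: 0.6724 × 0.2087 × 7.003 = 0.98273
NOK→AUD→HKD→NOK: 0.1452 × 4.644 × 1.451 = 0.97842
Maximum is NOK→AUD→ILS→NOK at 1.0651; arbitrage exists.

1.0651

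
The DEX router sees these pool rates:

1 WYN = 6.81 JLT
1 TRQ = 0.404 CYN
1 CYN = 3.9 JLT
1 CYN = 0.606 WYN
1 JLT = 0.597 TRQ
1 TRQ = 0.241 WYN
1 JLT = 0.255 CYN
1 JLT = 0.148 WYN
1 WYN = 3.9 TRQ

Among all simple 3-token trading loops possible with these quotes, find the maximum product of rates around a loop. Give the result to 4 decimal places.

CYN→WYN→JLT→CYN: 0.606 × 6.81 × 0.255 = 1.05235
JLT→TRQ→WYN→JLT: 0.597 × 0.241 × 6.81 = 0.97980
CYN→WYN→TRQ→CYN: 0.606 × 3.9 × 0.404 = 0.95481
CYN→JLT→TRQ→CYN: 3.9 × 0.597 × 0.404 = 0.94063
Maximum is CYN→WYN→JLT→CYN at 1.0523; arbitrage exists.

1.0523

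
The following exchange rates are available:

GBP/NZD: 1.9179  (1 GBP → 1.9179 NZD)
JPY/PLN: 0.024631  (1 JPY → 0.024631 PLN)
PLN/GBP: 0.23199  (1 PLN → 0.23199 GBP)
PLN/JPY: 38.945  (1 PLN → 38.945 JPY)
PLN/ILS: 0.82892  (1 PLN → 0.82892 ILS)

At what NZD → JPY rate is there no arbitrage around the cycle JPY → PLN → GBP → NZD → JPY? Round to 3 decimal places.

Known legs of the cycle: 0.024631 × 0.23199 × 1.9179 = 0.010959160018851
For no arbitrage the full-cycle product must be 1, so the missing rate is 1 / 0.010959160018851 ≈ 91.24787.

91.248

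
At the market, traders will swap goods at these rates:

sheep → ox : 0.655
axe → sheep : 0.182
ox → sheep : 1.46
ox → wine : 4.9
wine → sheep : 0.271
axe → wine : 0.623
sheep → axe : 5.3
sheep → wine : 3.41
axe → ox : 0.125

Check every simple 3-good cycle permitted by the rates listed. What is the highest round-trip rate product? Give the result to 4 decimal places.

0.9673

axe→ox→sheep→axe: 0.125 × 1.46 × 5.3 = 0.96725
wine→sheep→axe→wine: 0.271 × 5.3 × 0.623 = 0.89481
wine→sheep→ox→wine: 0.271 × 0.655 × 4.9 = 0.86977
Maximum is axe→ox→sheep→axe at 0.9673; no arbitrage — every cycle loses value.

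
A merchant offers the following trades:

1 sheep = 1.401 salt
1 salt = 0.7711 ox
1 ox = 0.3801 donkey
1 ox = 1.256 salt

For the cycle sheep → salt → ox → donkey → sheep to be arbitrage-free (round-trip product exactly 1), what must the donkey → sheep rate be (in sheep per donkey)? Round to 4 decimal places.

2.4353

Known legs of the cycle: 1.401 × 0.7711 × 0.3801 = 0.41062624911
For no arbitrage the full-cycle product must be 1, so the missing rate is 1 / 0.41062624911 ≈ 2.435305.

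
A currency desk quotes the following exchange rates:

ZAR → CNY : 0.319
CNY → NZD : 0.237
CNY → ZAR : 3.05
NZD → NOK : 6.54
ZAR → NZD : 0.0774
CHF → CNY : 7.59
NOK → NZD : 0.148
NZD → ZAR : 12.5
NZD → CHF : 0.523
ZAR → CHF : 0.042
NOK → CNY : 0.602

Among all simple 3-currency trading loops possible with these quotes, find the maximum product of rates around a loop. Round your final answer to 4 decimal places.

0.9723

CNY→ZAR→CHF→CNY: 3.05 × 0.042 × 7.59 = 0.97228
NZD→ZAR→CNY→NZD: 12.5 × 0.319 × 0.237 = 0.94504
NZD→CHF→CNY→NZD: 0.523 × 7.59 × 0.237 = 0.94079
NZD→NOK→CNY→NZD: 6.54 × 0.602 × 0.237 = 0.93309
Maximum is CNY→ZAR→CHF→CNY at 0.9723; no arbitrage — every cycle loses value.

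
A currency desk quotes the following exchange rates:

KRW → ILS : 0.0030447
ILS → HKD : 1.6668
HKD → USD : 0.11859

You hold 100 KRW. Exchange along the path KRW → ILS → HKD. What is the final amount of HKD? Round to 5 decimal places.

100 KRW × 0.0030447 = 0.30447 ILS
0.30447 ILS × 1.6668 = 0.507490596 HKD

0.50749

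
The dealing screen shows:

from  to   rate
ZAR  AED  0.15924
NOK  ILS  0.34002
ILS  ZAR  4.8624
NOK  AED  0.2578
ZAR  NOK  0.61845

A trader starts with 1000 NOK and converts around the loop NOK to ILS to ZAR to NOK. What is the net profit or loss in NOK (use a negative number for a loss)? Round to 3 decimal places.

1000 NOK × 0.34002 = 340.02 ILS
340.02 ILS × 4.8624 = 1653.313248 ZAR
1653.313248 ZAR × 0.61845 = 1022.4915782256 NOK
Net change: 1022.4915782256 − 1000 = 22.4915782256 NOK

22.492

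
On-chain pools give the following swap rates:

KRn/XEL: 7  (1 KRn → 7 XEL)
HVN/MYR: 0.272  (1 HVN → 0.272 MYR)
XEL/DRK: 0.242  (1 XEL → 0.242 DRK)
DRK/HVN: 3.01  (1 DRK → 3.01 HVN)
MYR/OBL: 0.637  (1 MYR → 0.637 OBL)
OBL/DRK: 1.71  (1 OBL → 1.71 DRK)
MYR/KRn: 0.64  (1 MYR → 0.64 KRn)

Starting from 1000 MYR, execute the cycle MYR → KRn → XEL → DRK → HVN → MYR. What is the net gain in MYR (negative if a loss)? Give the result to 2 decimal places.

1000 MYR × 0.64 = 640 KRn
640 KRn × 7 = 4480 XEL
4480 XEL × 0.242 = 1084.16 DRK
1084.16 DRK × 3.01 = 3263.3216 HVN
3263.3216 HVN × 0.272 = 887.6234752 MYR
Net change: 887.6234752 − 1000 = -112.3765248 MYR

-112.38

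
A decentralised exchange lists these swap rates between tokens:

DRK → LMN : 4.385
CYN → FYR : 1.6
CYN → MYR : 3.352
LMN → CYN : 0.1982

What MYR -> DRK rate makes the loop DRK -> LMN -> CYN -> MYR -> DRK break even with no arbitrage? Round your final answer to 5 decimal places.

0.34326

Known legs of the cycle: 4.385 × 0.1982 × 3.352 = 2.913246664
For no arbitrage the full-cycle product must be 1, so the missing rate is 1 / 2.913246664 ≈ 0.3432596.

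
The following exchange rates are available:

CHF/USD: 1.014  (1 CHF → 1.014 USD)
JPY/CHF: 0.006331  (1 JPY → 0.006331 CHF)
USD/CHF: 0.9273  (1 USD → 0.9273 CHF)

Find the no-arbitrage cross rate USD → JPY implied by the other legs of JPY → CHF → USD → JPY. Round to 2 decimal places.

155.77

Known legs of the cycle: 0.006331 × 1.014 = 0.006419634
For no arbitrage the full-cycle product must be 1, so the missing rate is 1 / 0.006419634 ≈ 155.7721.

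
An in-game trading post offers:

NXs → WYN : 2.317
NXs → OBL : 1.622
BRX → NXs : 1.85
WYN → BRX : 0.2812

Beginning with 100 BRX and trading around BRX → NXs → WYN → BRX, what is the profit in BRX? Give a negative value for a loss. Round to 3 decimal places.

100 BRX × 1.85 = 185 NXs
185 NXs × 2.317 = 428.645 WYN
428.645 WYN × 0.2812 = 120.534974 BRX
Net change: 120.534974 − 100 = 20.534974 BRX

20.535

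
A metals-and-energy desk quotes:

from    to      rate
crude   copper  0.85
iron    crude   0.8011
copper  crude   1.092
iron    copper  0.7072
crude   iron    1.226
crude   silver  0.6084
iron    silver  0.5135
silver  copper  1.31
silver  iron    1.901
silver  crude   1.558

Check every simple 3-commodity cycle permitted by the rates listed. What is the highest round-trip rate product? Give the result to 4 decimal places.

0.9808

iron→silver→crude→iron: 0.5135 × 1.558 × 1.226 = 0.98084
iron→copper→crude→iron: 0.7072 × 1.092 × 1.226 = 0.94679
iron→crude→silver→iron: 0.8011 × 0.6084 × 1.901 = 0.92653
copper→crude→silver→copper: 1.092 × 0.6084 × 1.31 = 0.87033
Maximum is iron→silver→crude→iron at 0.9808; no arbitrage — every cycle loses value.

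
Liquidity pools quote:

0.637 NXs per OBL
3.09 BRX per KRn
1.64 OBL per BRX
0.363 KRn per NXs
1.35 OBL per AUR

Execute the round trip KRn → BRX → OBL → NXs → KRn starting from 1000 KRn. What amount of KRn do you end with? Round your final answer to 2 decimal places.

1000 KRn × 3.09 = 3090 BRX
3090 BRX × 1.64 = 5067.6 OBL
5067.6 OBL × 0.637 = 3228.0612 NXs
3228.0612 NXs × 0.363 = 1171.7862156 KRn

1171.79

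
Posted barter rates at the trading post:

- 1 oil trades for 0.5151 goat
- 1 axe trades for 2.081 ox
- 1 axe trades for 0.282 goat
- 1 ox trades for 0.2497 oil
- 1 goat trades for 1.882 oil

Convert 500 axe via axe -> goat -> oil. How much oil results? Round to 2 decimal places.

265.36

500 axe × 0.282 = 141 goat
141 goat × 1.882 = 265.362 oil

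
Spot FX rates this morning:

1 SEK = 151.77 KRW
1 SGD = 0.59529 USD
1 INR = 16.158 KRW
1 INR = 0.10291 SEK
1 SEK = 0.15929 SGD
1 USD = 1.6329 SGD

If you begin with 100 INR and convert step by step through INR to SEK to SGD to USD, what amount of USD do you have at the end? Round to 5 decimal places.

100 INR × 0.10291 = 10.291 SEK
10.291 SEK × 0.15929 = 1.63925339 SGD
1.63925339 SGD × 0.59529 = 0.9758311505331 USD

0.97583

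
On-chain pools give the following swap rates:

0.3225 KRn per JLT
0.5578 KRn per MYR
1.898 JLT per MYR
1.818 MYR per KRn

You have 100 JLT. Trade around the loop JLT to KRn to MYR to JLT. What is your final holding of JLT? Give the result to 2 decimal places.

111.28

100 JLT × 0.3225 = 32.25 KRn
32.25 KRn × 1.818 = 58.6305 MYR
58.6305 MYR × 1.898 = 111.280689 JLT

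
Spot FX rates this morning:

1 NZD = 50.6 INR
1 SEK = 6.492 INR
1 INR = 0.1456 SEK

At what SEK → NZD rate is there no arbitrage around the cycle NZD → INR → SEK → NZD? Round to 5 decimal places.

0.13573

Known legs of the cycle: 50.6 × 0.1456 = 7.36736
For no arbitrage the full-cycle product must be 1, so the missing rate is 1 / 7.36736 ≈ 0.1357338.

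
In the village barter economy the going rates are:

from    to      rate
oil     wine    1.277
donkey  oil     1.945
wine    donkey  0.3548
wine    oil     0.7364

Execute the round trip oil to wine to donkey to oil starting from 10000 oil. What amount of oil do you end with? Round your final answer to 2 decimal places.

8812.40

10000 oil × 1.277 = 12770 wine
12770 wine × 0.3548 = 4530.796 donkey
4530.796 donkey × 1.945 = 8812.39822 oil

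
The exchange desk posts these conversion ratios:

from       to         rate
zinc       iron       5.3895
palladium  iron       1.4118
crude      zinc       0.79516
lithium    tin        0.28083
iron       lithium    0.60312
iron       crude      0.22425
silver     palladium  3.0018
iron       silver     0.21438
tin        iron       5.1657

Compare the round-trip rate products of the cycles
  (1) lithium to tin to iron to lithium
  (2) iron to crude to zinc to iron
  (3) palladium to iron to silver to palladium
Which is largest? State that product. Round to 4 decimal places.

(1) 0.28083 × 5.1657 × 0.60312 = 0.87494
(2) 0.22425 × 0.79516 × 5.3895 = 0.96103
(3) 1.4118 × 0.21438 × 3.0018 = 0.90853
Highest is cycle (2) at 0.9610 (≤1, no arbitrage).

0.9610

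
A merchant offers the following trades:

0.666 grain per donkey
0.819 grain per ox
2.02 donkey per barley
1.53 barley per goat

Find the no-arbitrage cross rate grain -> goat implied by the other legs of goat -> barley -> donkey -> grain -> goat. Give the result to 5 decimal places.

0.48583

Known legs of the cycle: 1.53 × 2.02 × 0.666 = 2.0583396
For no arbitrage the full-cycle product must be 1, so the missing rate is 1 / 2.0583396 ≈ 0.4858285.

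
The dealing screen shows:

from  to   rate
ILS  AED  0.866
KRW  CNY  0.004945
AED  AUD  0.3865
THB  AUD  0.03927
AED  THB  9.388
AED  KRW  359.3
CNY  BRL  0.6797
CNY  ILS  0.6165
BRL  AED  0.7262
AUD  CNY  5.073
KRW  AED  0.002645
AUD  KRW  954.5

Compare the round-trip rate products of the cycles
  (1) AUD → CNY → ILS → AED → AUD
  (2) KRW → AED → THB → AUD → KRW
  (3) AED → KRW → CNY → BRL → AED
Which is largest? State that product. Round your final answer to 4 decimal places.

1.0468

(1) 5.073 × 0.6165 × 0.866 × 0.3865 = 1.04680
(2) 0.002645 × 9.388 × 0.03927 × 954.5 = 0.93076
(3) 359.3 × 0.004945 × 0.6797 × 0.7262 = 0.87699
Highest is cycle (1) at 1.0468 (>1, arbitrage).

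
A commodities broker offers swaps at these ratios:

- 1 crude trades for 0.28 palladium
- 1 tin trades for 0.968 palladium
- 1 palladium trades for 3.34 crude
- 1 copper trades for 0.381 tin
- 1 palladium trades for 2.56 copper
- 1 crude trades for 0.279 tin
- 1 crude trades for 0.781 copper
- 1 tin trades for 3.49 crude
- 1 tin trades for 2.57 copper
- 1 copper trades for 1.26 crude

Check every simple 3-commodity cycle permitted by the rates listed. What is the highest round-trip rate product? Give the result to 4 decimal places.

1.0385

copper→tin→crude→copper: 0.381 × 3.49 × 0.781 = 1.03849
palladium→copper→tin→palladium: 2.56 × 0.381 × 0.968 = 0.94415
copper→crude→tin→copper: 1.26 × 0.279 × 2.57 = 0.90346
palladium→copper→crude→palladium: 2.56 × 1.26 × 0.28 = 0.90317
palladium→crude→tin→palladium: 3.34 × 0.279 × 0.968 = 0.90204
Maximum is copper→tin→crude→copper at 1.0385; arbitrage exists.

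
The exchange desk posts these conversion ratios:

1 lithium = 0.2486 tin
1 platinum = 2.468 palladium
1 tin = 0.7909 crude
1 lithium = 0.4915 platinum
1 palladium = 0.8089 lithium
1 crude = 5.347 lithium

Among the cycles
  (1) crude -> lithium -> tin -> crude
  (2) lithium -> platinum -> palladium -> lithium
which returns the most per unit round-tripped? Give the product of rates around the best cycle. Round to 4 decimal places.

1.0513

(1) 5.347 × 0.2486 × 0.7909 = 1.05132
(2) 0.4915 × 2.468 × 0.8089 = 0.98121
Highest is cycle (1) at 1.0513 (>1, arbitrage).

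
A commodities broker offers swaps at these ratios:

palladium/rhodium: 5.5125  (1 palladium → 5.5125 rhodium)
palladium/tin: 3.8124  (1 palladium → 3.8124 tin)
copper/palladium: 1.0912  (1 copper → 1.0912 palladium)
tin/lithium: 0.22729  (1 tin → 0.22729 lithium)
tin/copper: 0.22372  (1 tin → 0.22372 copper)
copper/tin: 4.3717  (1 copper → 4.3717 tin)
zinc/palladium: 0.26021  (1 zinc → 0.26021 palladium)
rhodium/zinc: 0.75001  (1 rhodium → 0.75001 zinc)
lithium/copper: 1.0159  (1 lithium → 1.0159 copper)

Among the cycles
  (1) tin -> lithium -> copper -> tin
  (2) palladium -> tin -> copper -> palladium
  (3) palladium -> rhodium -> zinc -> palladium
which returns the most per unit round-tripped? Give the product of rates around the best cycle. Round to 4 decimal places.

1.0758

(1) 0.22729 × 1.0159 × 4.3717 = 1.00944
(2) 3.8124 × 0.22372 × 1.0912 = 0.93070
(3) 5.5125 × 0.75001 × 0.26021 = 1.07582
Highest is cycle (3) at 1.0758 (>1, arbitrage).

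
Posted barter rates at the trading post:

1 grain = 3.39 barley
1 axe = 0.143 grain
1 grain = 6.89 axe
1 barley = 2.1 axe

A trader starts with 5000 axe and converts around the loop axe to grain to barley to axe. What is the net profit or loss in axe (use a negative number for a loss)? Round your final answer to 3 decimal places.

5000 axe × 0.143 = 715 grain
715 grain × 3.39 = 2423.85 barley
2423.85 barley × 2.1 = 5090.085 axe
Net change: 5090.085 − 5000 = 90.085 axe

90.085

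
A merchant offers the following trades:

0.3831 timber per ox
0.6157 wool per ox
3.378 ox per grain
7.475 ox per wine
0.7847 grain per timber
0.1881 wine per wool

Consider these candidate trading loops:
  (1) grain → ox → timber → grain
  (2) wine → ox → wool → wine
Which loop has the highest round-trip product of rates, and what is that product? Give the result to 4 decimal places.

1.0155

(1) 3.378 × 0.3831 × 0.7847 = 1.01549
(2) 7.475 × 0.6157 × 0.1881 = 0.86570
Highest is cycle (1) at 1.0155 (>1, arbitrage).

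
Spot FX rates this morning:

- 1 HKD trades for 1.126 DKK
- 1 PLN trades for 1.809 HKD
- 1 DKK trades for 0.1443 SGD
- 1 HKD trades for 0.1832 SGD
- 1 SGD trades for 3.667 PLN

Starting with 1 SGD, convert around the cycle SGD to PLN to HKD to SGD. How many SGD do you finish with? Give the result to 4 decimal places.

1.2153

1 SGD × 3.667 = 3.667 PLN
3.667 PLN × 1.809 = 6.633603 HKD
6.633603 HKD × 0.1832 = 1.2152760696 SGD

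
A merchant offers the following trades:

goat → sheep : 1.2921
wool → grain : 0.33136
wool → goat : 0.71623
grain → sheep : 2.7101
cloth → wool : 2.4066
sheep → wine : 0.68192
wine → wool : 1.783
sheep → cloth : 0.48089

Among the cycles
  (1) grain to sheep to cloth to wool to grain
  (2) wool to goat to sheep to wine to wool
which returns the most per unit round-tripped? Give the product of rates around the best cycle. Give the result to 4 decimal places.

(1) 2.7101 × 0.48089 × 2.4066 × 0.33136 = 1.03929
(2) 0.71623 × 1.2921 × 0.68192 × 1.783 = 1.12521
Highest is cycle (2) at 1.1252 (>1, arbitrage).

1.1252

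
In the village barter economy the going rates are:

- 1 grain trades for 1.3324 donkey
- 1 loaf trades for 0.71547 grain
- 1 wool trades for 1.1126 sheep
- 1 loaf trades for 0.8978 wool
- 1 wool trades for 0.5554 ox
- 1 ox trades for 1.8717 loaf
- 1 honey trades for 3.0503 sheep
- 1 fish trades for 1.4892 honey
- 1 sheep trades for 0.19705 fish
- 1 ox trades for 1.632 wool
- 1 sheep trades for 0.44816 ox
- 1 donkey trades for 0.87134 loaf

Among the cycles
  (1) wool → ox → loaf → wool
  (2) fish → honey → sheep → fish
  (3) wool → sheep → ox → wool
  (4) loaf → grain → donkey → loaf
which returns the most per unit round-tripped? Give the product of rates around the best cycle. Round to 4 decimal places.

(1) 0.5554 × 1.8717 × 0.8978 = 0.93330
(2) 1.4892 × 3.0503 × 0.19705 = 0.89510
(3) 1.1126 × 0.44816 × 1.632 = 0.81375
(4) 0.71547 × 1.3324 × 0.87134 = 0.83064
Highest is cycle (1) at 0.9333 (≤1, no arbitrage).

0.9333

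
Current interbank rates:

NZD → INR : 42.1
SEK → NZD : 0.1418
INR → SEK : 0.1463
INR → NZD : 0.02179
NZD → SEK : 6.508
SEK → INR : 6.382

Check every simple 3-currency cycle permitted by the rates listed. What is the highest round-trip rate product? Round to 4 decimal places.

INR→NZD→SEK→INR: 0.02179 × 6.508 × 6.382 = 0.90503
INR→SEK→NZD→INR: 0.1463 × 0.1418 × 42.1 = 0.87338
Maximum is INR→NZD→SEK→INR at 0.9050; no arbitrage — every cycle loses value.

0.9050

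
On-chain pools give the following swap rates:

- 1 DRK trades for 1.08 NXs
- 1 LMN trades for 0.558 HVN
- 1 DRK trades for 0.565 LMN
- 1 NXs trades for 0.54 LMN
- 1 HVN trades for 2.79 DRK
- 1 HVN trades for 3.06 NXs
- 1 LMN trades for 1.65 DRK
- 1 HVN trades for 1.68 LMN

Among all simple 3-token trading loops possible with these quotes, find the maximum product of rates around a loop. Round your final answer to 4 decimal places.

NXs→LMN→DRK→NXs: 0.54 × 1.65 × 1.08 = 0.96228
NXs→LMN→HVN→NXs: 0.54 × 0.558 × 3.06 = 0.92204
LMN→HVN→DRK→LMN: 0.558 × 2.79 × 0.565 = 0.87960
Maximum is NXs→LMN→DRK→NXs at 0.9623; no arbitrage — every cycle loses value.

0.9623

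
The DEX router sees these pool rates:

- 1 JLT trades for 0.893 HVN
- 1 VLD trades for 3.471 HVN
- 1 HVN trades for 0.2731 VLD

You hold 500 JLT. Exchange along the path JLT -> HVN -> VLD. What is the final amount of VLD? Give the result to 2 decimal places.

121.94

500 JLT × 0.893 = 446.5 HVN
446.5 HVN × 0.2731 = 121.93915 VLD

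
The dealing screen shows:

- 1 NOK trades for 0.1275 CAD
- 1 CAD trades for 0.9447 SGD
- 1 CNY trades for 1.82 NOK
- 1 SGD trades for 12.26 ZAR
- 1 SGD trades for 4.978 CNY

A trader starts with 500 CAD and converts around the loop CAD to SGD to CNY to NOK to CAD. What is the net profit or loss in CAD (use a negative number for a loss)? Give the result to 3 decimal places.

45.633

500 CAD × 0.9447 = 472.35 SGD
472.35 SGD × 4.978 = 2351.3583 CNY
2351.3583 CNY × 1.82 = 4279.472106 NOK
4279.472106 NOK × 0.1275 = 545.632693515 CAD
Net change: 545.632693515 − 500 = 45.632693515 CAD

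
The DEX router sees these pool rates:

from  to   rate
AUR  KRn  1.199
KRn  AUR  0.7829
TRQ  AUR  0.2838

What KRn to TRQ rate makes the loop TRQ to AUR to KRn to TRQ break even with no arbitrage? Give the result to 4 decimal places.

2.9388

Known legs of the cycle: 0.2838 × 1.199 = 0.3402762
For no arbitrage the full-cycle product must be 1, so the missing rate is 1 / 0.3402762 ≈ 2.938789.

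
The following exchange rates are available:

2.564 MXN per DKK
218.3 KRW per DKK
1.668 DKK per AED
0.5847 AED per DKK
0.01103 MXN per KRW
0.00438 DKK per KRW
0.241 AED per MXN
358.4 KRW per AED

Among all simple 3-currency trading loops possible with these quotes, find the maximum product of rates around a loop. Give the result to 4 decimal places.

1.0307

AED→DKK→MXN→AED: 1.668 × 2.564 × 0.241 = 1.03070
KRW→MXN→AED→KRW: 0.01103 × 0.241 × 358.4 = 0.95271
KRW→DKK→AED→KRW: 0.00438 × 0.5847 × 358.4 = 0.91786
Maximum is AED→DKK→MXN→AED at 1.0307; arbitrage exists.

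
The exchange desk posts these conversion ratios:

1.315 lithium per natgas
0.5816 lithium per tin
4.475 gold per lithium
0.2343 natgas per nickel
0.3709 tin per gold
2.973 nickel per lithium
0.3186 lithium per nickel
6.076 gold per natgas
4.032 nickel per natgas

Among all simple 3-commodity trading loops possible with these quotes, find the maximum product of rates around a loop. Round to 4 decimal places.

0.9653

tin→lithium→gold→tin: 0.5816 × 4.475 × 0.3709 = 0.96533
nickel→natgas→lithium→nickel: 0.2343 × 1.315 × 2.973 = 0.91599
Maximum is tin→lithium→gold→tin at 0.9653; no arbitrage — every cycle loses value.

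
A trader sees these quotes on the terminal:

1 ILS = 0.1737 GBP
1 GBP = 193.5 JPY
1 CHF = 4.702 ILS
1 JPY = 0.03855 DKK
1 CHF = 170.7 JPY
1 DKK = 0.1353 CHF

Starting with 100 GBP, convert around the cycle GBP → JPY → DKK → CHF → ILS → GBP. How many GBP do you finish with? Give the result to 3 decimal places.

82.430

100 GBP × 193.5 = 19350 JPY
19350 JPY × 0.03855 = 745.9425 DKK
745.9425 DKK × 0.1353 = 100.92602025 CHF
100.92602025 CHF × 4.702 = 474.5541472155 ILS
474.5541472155 ILS × 0.1737 = 82.43005537133235 GBP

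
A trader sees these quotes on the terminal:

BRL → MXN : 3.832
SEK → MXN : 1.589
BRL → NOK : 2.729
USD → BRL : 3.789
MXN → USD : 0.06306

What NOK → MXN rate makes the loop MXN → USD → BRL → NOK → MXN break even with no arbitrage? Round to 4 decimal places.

Known legs of the cycle: 0.06306 × 3.789 × 2.729 = 0.65205181386
For no arbitrage the full-cycle product must be 1, so the missing rate is 1 / 0.65205181386 ≈ 1.533620.

1.5336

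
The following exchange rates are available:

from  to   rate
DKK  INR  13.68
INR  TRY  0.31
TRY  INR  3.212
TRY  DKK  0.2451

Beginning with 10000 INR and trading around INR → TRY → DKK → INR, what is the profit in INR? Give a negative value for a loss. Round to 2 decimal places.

10000 INR × 0.31 = 3100 TRY
3100 TRY × 0.2451 = 759.81 DKK
759.81 DKK × 13.68 = 10394.2008 INR
Net change: 10394.2008 − 10000 = 394.2008 INR

394.20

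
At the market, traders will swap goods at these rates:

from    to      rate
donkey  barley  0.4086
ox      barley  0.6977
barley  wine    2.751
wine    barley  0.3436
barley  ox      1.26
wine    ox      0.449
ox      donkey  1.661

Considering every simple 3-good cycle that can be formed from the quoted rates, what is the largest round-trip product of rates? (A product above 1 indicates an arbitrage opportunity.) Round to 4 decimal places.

wine→ox→barley→wine: 0.449 × 0.6977 × 2.751 = 0.86180
donkey→barley→ox→donkey: 0.4086 × 1.26 × 1.661 = 0.85514
Maximum is wine→ox→barley→wine at 0.8618; no arbitrage — every cycle loses value.

0.8618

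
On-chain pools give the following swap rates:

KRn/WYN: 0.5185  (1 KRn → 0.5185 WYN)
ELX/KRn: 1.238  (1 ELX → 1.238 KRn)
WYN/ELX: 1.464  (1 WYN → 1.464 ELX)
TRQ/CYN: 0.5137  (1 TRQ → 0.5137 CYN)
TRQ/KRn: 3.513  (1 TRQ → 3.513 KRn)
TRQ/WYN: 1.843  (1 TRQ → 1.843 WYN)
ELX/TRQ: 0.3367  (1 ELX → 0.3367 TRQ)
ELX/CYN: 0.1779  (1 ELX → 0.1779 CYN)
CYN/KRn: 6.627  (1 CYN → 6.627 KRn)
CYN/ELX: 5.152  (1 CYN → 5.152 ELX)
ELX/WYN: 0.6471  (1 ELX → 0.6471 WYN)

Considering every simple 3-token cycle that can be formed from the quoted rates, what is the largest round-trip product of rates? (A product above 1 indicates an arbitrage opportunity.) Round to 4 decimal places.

KRn→WYN→ELX→KRn: 0.5185 × 1.464 × 1.238 = 0.93975
TRQ→WYN→ELX→TRQ: 1.843 × 1.464 × 0.3367 = 0.90847
TRQ→CYN→ELX→TRQ: 0.5137 × 5.152 × 0.3367 = 0.89110
Maximum is KRn→WYN→ELX→KRn at 0.9397; no arbitrage — every cycle loses value.

0.9397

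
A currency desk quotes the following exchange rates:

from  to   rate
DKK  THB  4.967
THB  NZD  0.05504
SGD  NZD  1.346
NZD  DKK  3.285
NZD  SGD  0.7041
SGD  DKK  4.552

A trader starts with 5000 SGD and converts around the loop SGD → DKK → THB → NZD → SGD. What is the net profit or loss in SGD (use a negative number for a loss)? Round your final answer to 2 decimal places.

5000 SGD × 4.552 = 22760 DKK
22760 DKK × 4.967 = 113048.92 THB
113048.92 THB × 0.05504 = 6222.2125568 NZD
6222.2125568 NZD × 0.7041 = 4381.05986124288 SGD
Net change: 4381.05986124288 − 5000 = -618.94013875712 SGD

-618.94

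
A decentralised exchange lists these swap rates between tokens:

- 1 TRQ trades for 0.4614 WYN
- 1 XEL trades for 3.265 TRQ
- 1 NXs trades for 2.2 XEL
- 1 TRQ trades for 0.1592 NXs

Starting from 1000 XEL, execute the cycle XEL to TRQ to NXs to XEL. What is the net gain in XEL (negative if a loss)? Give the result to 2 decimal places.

1000 XEL × 3.265 = 3265 TRQ
3265 TRQ × 0.1592 = 519.788 NXs
519.788 NXs × 2.2 = 1143.5336 XEL
Net change: 1143.5336 − 1000 = 143.5336 XEL

143.53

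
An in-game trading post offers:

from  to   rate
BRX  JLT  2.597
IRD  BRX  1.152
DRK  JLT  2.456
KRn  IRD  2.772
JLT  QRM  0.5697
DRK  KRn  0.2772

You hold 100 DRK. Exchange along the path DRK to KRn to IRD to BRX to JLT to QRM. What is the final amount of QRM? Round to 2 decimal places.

130.97

100 DRK × 0.2772 = 27.72 KRn
27.72 KRn × 2.772 = 76.83984 IRD
76.83984 IRD × 1.152 = 88.51949568 BRX
88.51949568 BRX × 2.597 = 229.88513028096 JLT
229.88513028096 JLT × 0.5697 = 130.965558721062912 QRM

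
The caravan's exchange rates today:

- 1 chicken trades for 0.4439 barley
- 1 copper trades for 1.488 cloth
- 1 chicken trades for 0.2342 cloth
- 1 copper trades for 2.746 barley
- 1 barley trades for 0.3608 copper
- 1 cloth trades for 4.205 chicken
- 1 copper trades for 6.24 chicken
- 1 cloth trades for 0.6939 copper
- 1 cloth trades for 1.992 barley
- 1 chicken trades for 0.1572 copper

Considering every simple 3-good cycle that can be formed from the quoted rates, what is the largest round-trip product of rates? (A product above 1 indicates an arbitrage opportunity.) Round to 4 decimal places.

1.0694

barley→copper→cloth→barley: 0.3608 × 1.488 × 1.992 = 1.06945
cloth→copper→chicken→cloth: 0.6939 × 6.24 × 0.2342 = 1.01407
barley→copper→chicken→barley: 0.3608 × 6.24 × 0.4439 = 0.99939
cloth→chicken→copper→cloth: 4.205 × 0.1572 × 1.488 = 0.98361
Maximum is barley→copper→cloth→barley at 1.0694; arbitrage exists.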